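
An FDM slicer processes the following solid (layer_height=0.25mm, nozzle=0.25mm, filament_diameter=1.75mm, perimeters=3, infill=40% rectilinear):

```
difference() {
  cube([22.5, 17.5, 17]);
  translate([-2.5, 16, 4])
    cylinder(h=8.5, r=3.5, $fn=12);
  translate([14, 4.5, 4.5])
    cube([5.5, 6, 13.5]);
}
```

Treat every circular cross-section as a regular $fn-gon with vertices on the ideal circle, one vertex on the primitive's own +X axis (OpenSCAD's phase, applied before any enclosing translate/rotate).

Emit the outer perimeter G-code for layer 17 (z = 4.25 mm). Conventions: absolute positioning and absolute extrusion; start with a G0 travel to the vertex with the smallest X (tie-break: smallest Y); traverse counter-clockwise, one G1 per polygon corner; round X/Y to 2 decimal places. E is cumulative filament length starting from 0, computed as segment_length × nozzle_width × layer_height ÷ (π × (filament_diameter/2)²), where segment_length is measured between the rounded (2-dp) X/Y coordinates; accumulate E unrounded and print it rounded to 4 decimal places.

G0 X0.00 Y0.00 Z4.25
G1 X22.50 Y0.00 E0.5847
G1 X22.50 Y17.50 E1.0394
G1 X0.60 Y17.50 E1.6084
G1 X1.00 Y16.00 E1.6488
G1 X0.53 Y14.25 E1.6959
G1 X0.00 Y13.72 E1.7153
G1 X0.00 Y0.00 E2.0718

At z = 4.25 mm: the 22.5×17.5 cube contributes its full rectangle; the r=3.5 cylinder at (-2.5, 16) contributes a regular 12-gon of circumradius 3.5; the cube at (14, 4.5) is absent (z outside [4.5, 18]); Subtracting the remaining from the first: starting from the 22.5×17.5 cube, the r=3.5 cylinder at (-2.5, 16) partially overlaps it — only the 2.68 mm² overlap (of its 36.75 mm²) is removed, clipping the outline — 1 connected region. The outline is a single polygon with 7 vertices. Extrusion per mm of travel: 0.25 × 0.25 / (π × 0.875²) = 0.025984. Accumulating E over each segment gives final E = 2.0718.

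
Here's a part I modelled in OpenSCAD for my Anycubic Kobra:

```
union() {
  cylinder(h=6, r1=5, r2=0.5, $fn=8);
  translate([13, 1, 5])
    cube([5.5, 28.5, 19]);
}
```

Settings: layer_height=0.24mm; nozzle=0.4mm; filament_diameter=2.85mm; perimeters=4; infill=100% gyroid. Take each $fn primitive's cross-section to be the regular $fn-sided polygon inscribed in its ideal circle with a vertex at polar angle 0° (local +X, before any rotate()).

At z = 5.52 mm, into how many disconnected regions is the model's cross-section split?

2

At z = 5.52 mm: the cone contributes a regular 8-gon of circumradius 0.860 (interpolated between r1=5 and r2=0.5 at t=0.920); the cube at (13, 1) (footprint 5.5×28.5) is included at this height; Combining (union): the 2 present regions are separate (no shared area or edge), so areas and boundary lengths simply add and each stays a separate island — 2 connected regions. The result has 2 disconnected regions.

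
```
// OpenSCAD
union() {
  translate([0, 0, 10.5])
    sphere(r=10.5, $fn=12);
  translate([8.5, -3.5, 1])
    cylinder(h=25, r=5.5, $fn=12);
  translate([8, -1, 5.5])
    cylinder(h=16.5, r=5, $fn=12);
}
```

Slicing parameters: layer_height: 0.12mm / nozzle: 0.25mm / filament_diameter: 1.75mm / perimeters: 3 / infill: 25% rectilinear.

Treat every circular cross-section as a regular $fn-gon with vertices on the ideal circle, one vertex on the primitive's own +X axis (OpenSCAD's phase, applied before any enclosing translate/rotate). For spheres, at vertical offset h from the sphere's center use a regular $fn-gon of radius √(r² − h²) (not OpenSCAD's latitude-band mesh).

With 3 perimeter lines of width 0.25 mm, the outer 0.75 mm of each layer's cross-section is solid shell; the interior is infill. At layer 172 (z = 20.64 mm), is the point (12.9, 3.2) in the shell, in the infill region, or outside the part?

outside

At z = 20.64 mm: the r=10.5 sphere slices to a regular 12-gon of circumradius 2.726 (√(r²−h²) with h=10.14 from center); the r=5.5 cylinder at (8.5, -3.5) gives a regular 12-gon of circumradius 5.5 (constant along its height); the cylinder at (8, -1): section is a regular 12-gon, circumradius r=5; Merging all regions: the regions partially overlap (shared area 56.47 mm²), so overlapping operands fuse into one piece — 2 connected regions. Overall, the cross-section has 2 separate islands. The nearest boundary edge runs (10.50, 3.33)→(12.33, 1.50); distance from the point to it = 1.61 mm. The point is not inside any of the regions above, so it lies outside the cross-section (1.61 mm from the nearest boundary).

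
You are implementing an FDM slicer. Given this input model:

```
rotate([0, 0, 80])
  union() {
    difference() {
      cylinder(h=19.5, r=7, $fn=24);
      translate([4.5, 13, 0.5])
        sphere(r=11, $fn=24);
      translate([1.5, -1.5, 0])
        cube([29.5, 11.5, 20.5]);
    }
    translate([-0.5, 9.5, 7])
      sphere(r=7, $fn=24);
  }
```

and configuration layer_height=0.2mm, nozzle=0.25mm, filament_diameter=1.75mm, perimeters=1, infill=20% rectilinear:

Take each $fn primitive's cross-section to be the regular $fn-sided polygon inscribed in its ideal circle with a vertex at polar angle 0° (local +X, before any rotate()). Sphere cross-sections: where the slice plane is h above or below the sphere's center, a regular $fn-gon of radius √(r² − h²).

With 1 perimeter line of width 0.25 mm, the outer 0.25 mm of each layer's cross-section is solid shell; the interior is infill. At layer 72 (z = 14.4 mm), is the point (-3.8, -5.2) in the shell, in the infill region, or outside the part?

infill

At z = 14.4 mm: the cylinder: section is a regular 24-gon, circumradius r=7; the sphere at (4.5, 13) is not intersected at this z (|z−center|=13.900 > r=11); the 29.5×11.5 cube at (1.5, -1.5) contributes its full rectangle; Taking the first minus the rest: starting from the r=7 cylinder, the 29.5×11.5 cube at (1.5, -1.5) partially overlaps it — only the 35.80 mm² overlap (of its 339.25 mm²) is removed, clipping the outline — 1 connected region; the sphere at (-0.5, 9.5) is absent (|z−center|=7.400 > r=7); Combining (union): only the result so far is present, so the union is just that shape — 1 connected region; (rotated 80° about Z; rotation is an isometry so areas/perimeters/island counts are preserved). Overall, the cross-section is a single solid region. Undo the 80° rotation: the query point maps to (-5.781, 2.839) in the un-rotated model frame. The nearest boundary edge runs (-6.76, 1.81)→(-6.06, 3.50); distance from the point to it = 0.51 mm. The point is inside the cross-section and 0.51 mm from the nearest boundary — more than the 0.25 mm shell width (1 × 0.25), so it's in the infill interior.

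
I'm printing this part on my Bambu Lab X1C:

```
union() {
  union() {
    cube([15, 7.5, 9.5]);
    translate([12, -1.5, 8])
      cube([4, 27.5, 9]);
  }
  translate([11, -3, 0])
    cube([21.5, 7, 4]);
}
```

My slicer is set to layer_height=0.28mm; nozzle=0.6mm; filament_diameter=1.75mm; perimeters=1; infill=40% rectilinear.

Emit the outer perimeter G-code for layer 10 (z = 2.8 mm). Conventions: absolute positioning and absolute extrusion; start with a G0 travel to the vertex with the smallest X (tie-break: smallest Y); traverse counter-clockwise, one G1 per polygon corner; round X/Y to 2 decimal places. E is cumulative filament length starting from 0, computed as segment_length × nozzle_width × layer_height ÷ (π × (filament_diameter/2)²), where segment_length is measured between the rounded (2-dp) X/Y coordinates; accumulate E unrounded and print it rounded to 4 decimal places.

G0 X0.00 Y0.00 Z2.80
G1 X11.00 Y0.00 E0.7683
G1 X11.00 Y-3.00 E0.9778
G1 X32.50 Y-3.00 E2.4795
G1 X32.50 Y4.00 E2.9685
G1 X15.00 Y4.00 E4.1908
G1 X15.00 Y7.50 E4.4352
G1 X0.00 Y7.50 E5.4829
G1 X0.00 Y0.00 E6.0068

At z = 2.8 mm: the cube (footprint 15×7.5) is included at this height; the cube at (12, -1.5) is absent (z outside [8, 17]); Merging all regions: only the 15×7.5 cube is present, so the union is just that shape — 1 connected region; the 21.5×7 cube at (11, -3) contributes its full rectangle; Combining (union): the regions partially overlap (shared area 16.00 mm²), so overlapping operands fuse into one piece — 1 connected region. The outline is a single polygon with 8 vertices. Extrusion per mm of travel: 0.6 × 0.28 / (π × 0.875²) = 0.069846. Accumulating E over each segment gives final E = 6.0068.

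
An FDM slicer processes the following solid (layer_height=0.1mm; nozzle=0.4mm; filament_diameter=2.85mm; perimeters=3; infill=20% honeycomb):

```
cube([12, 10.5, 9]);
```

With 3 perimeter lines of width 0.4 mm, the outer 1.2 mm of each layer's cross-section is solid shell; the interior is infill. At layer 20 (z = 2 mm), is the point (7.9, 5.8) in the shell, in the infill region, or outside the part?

At z = 2 mm: the cube is present — its section is the full 12×10.5 rectangle. Overall, the cross-section is a single solid region. The nearest boundary edge runs (12.00, 0.00)→(12.00, 10.50); distance from the point to it = 4.10 mm. The point is inside the cross-section and 4.10 mm from the nearest boundary — more than the 1.2 mm shell width (3 × 0.4), so it's in the infill interior.

infill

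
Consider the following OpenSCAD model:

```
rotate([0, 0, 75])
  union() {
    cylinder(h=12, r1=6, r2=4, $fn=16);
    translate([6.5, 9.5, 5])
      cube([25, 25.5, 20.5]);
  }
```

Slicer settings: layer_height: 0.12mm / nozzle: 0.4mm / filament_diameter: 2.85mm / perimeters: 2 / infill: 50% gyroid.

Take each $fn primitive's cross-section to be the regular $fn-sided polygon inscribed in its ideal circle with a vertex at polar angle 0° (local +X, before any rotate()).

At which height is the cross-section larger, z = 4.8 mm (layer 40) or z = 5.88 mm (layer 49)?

Layer 40 (z = 4.8): the cone (r1=6→r2=4) has section circumradius 5.200 here — a regular 16-gon (area = (16/2)·5.200²·sin(360°/16) = 82.78 mm²); the cube at (6.5, 9.5) is not intersected at this z (z outside [5, 25.5]); Taking the union: only the cone is present, so the union is just that shape — area = 82.78 mm²; (rotated 75° about Z; rotation is an isometry so areas/perimeters/island counts are preserved). So its area = 82.78 mm². Layer 49 (z = 5.88): the cone contributes a regular 16-gon of circumradius 5.020 (interpolated between r1=6 and r2=4 at t=0.490) (area = (16/2)·5.020²·sin(360°/16) = 77.15 mm²); the cube at (6.5, 9.5) is present — its section is the full 25×25.5 rectangle (area 637.50 mm²); Combining (union): the 2 present regions are separate (no shared area or edge), so areas and boundary lengths simply add and each stays a separate island — area = 714.65 mm²; (whole slice rotated 75° about Z — lengths, areas and connectivity unchanged). So its area = 714.65 mm². Layer 49 is larger (714.65 vs 82.78 mm²).

layer 49 (z = 5.88 mm)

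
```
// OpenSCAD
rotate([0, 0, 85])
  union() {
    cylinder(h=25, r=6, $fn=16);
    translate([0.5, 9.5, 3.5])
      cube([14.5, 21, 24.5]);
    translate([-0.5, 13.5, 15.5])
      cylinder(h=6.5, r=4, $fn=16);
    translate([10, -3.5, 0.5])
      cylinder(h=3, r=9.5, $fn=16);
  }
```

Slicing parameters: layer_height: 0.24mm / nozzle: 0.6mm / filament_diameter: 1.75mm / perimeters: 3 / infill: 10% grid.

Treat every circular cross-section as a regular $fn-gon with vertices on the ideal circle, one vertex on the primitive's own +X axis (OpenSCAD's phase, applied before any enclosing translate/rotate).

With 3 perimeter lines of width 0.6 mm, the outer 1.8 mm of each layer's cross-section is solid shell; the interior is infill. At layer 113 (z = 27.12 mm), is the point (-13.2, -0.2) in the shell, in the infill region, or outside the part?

At z = 27.12 mm: the cylinder is absent (z outside [0, 25]); the cube at (0.5, 9.5) (footprint 14.5×21) is included at this height; the cylinder at (-0.5, 13.5) does not reach this height (z outside [15.5, 22]); the cylinder at (10, -3.5) is not intersected at this z (z outside [0.5, 3.5]); Merging all regions: only the 14.5×21 cube at (0.5, 9.5) is present, so the union is just that shape — 1 connected region; (whole slice rotated 85° about Z — lengths, areas and connectivity unchanged). Overall, the cross-section is a single solid region. Undo the 85° rotation: the query point maps to (-1.350, 13.132) in the un-rotated model frame. The nearest boundary edge runs (0.50, 30.50)→(0.50, 9.50); distance from the point to it = 1.85 mm. The point is not inside any of the regions above, so it lies outside the cross-section (1.85 mm from the nearest boundary).

outside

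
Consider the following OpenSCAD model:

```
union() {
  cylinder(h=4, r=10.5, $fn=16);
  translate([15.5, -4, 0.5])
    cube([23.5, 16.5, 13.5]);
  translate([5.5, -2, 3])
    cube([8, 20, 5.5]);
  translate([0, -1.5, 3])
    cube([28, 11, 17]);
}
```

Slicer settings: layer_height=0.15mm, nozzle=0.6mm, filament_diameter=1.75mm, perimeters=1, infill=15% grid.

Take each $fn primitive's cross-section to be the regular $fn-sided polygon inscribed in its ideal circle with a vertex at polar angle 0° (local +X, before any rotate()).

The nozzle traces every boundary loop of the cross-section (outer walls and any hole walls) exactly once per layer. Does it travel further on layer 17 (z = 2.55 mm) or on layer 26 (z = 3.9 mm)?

Layer 17 (z = 2.55): the r=10.5 cylinder contributes a regular 16-gon of circumradius 10.5 (perimeter = 2·16·10.500·sin(180°/16) = 65.55 mm); the cube at (15.5, -4) is present — its section is the full 23.5×16.5 rectangle (perimeter 80.00 mm); the cube at (5.5, -2) is absent (z outside [3, 8.5]); the cube at (0, -1.5) is absent (z outside [3, 20]); Taking the union: the 2 present regions are separate (no shared area or edge), so areas and boundary lengths simply add and each stays a separate island — boundary = 145.55 mm. So its perimeter = 145.55 mm. Layer 26 (z = 3.9): the cylinder: section is a regular 16-gon, circumradius r=10.5 (perimeter = 2·16·10.500·sin(180°/16) = 65.55 mm); the 23.5×16.5 cube at (15.5, -4) contributes its full rectangle (perimeter 80.00 mm); the cube at (5.5, -2) is present — its section is the full 8×20 rectangle (perimeter 56.00 mm); the cube at (0, -1.5) is present — its section is the full 28×11 rectangle (perimeter 78.00 mm); Merging all regions: the regions partially overlap (shared area 325.29 mm²), so the edge portions inside another operand are dropped and the merged outline is re-measured after clipping — boundary = 154.66 mm. So its perimeter = 154.66 mm. Layer 26 is larger (154.66 vs 145.55 mm).

layer 26 (z = 3.9 mm)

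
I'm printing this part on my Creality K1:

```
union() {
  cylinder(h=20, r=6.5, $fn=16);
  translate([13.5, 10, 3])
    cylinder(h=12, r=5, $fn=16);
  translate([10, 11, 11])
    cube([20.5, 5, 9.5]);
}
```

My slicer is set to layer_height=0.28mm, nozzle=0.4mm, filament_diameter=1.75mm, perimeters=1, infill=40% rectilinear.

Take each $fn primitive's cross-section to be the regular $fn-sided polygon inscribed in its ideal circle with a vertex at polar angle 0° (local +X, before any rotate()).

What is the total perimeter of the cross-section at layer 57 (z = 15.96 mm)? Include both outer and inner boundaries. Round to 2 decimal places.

91.58 mm

At z = 15.96 mm: the cylinder: section is a regular 16-gon, circumradius r=6.5 (perimeter = 2·16·6.500·sin(180°/16) = 40.58 mm); the cylinder at (13.5, 10) is absent (z outside [3, 15]); the 20.5×5 cube at (10, 11) contributes its full rectangle (perimeter 51.00 mm); Taking the union: the 2 present regions are separate (no shared area or edge), so areas and boundary lengths simply add and each stays a separate island — boundary = 91.58 mm. Overall, the cross-section has 2 separate islands. Total boundary length (outer) = 91.58 mm.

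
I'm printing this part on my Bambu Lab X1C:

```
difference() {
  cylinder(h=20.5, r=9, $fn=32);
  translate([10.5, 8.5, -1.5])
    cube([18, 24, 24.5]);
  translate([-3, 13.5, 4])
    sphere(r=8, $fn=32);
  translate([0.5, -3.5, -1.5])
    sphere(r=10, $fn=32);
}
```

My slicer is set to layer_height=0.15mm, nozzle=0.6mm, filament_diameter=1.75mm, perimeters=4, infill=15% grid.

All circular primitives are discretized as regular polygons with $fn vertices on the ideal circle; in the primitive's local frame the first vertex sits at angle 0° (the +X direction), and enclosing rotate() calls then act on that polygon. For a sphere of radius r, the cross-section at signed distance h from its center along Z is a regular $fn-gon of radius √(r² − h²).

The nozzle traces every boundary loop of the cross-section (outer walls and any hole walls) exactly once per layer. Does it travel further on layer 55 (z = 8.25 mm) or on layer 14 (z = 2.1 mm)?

Layer 55 (z = 8.25): the cylinder: section is a regular 32-gon, circumradius r=9 (perimeter = 2·32·9.000·sin(180°/32) = 56.46 mm); the 18×24 cube at (10.5, 8.5) contributes its full rectangle (perimeter 84.00 mm); the r=8 sphere at (-3, 13.5) slices to a regular 32-gon of circumradius 6.778 (√(r²−h²) with h=4.25 from center) (perimeter = 2·32·6.778·sin(180°/32) = 42.52 mm); the r=10 sphere at (0.5, -3.5) contributes a regular 32-gon of circumradius √(10²−9.75²) = 2.222 (perimeter = 2·32·2.222·sin(180°/32) = 13.94 mm); After the difference (first − rest): starting from the r=9 cylinder, the 18×24 cube at (10.5, 8.5) misses the remaining region (no effect); the r=8 sphere at (-3, 13.5) partially overlaps it — only the 9.49 mm² overlap (of its 143.39 mm²) is removed, clipping the outline; the r=10 sphere at (0.5, -3.5) lies wholly inside it (removes its full 15.41 mm² and its 13.94 mm outline becomes a hole wall) — boundary (outer + 1 inner loop) = 70.60 mm. So its perimeter = 70.60 mm. Layer 14 (z = 2.1): the r=9 cylinder gives a regular 32-gon of circumradius 9 (constant along its height) (perimeter = 2·32·9.000·sin(180°/32) = 56.46 mm); the cube at (10.5, 8.5) (footprint 18×24) is included at this height (perimeter 84.00 mm); the r=8 sphere at (-3, 13.5) contributes a regular 32-gon of circumradius √(8²−1.9²) = 7.771 (perimeter = 2·32·7.771·sin(180°/32) = 48.75 mm); the sphere at (0.5, -3.5): section is a regular 32-gon, circumradius = √(r²−h²) = √(10²−3.6²) = 9.330 (perimeter = 2·32·9.330·sin(180°/32) = 58.53 mm); After the difference (first − rest): starting from the r=9 cylinder, the 18×24 cube at (10.5, 8.5) misses the remaining region (no effect); the r=8 sphere at (-3, 13.5) partially overlaps it — only the 18.36 mm² overlap (of its 188.50 mm²) is removed, clipping the outline; the r=10 sphere at (0.5, -3.5) partially overlaps it — only the 197.79 mm² overlap (of its 271.69 mm²) is removed, clipping the outline — boundary = 54.24 mm. So its perimeter = 54.24 mm. Layer 55 is larger (70.60 vs 54.24 mm).

layer 55 (z = 8.25 mm)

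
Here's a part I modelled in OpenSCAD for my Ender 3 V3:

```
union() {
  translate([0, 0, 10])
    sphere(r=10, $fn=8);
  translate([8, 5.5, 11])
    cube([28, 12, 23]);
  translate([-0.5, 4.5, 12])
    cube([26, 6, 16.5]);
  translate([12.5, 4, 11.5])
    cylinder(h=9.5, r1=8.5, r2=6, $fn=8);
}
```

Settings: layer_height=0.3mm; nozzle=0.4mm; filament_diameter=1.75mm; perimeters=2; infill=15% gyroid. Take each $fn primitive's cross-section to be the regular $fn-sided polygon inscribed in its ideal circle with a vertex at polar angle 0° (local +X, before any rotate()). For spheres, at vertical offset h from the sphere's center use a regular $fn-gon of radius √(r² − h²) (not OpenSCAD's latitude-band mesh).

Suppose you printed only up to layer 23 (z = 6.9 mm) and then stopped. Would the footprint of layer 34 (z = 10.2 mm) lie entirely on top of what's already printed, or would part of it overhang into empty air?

Compare the two slices. At z = 6.9: the sphere: section is a regular 8-gon, circumradius = √(r²−h²) = √(10²−3.1²) = 9.507 (area = (8/2)·9.507²·sin(360°/8) = 255.66 mm²); the cube at (8, 5.5) does not reach this height (z outside [11, 34]); the cube at (-0.5, 4.5) is absent (z outside [12, 28.5]); the cone at (12.5, 4) does not reach this height (z outside [11.5, 21]); Combining (union): only the r=10 sphere is present, so the union is just that shape — area = 255.66 mm². At z = 10.2: the r=10 sphere contributes a regular 8-gon of circumradius √(10²−0.2²) = 9.998 (area = (8/2)·9.998²·sin(360°/8) = 282.73 mm²); the cube at (8, 5.5) is absent (z outside [11, 34]); the cube at (-0.5, 4.5) does not reach this height (z outside [12, 28.5]); the cone at (12.5, 4) is absent (z outside [11.5, 21]); Combining (union): only the r=10 sphere is present, so the union is just that shape — area = 282.73 mm². Checking containment: at z = 10.2 the cross-section extends beyond the z = 6.9 cross-section by about 27.07 mm².

part overhangs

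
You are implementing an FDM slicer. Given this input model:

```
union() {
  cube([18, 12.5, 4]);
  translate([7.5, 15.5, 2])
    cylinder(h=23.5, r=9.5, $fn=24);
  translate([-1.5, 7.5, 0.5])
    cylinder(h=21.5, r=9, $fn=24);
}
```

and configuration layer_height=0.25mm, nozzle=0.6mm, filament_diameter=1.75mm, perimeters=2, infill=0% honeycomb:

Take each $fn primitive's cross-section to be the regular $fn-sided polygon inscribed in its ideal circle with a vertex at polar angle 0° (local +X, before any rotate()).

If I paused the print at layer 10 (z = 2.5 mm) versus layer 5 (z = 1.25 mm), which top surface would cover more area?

layer 10 (z = 2.5 mm)

Layer 10 (z = 2.5): the 18×12.5 cube contributes its full rectangle (area 225.00 mm²); the cylinder at (7.5, 15.5): section is a regular 24-gon, circumradius r=9.5 (area = (24/2)·9.500²·sin(360°/24) = 280.30 mm²); the r=9 cylinder at (-1.5, 7.5) gives a regular 24-gon of circumradius 9 (constant along its height) (area = (24/2)·9.000²·sin(360°/24) = 251.57 mm²); Taking the union: the regions partially overlap — summed areas 756.87 mm² minus the doubly-counted overlap 187.94 mm² gives 568.94 mm² — area = 568.94 mm². So its area = 568.94 mm². Layer 5 (z = 1.25): the 18×12.5 cube contributes its full rectangle (area 225.00 mm²); the cylinder at (7.5, 15.5) is not intersected at this z (z outside [2, 25.5]); the cylinder at (-1.5, 7.5): section is a regular 24-gon, circumradius r=9 (area = (24/2)·9.000²·sin(360°/24) = 251.57 mm²); Taking the union: the regions partially overlap — summed areas 476.57 mm² minus the doubly-counted overlap 81.64 mm² gives 394.93 mm² — area = 394.93 mm². So its area = 394.93 mm². Layer 10 is larger (568.94 vs 394.93 mm²).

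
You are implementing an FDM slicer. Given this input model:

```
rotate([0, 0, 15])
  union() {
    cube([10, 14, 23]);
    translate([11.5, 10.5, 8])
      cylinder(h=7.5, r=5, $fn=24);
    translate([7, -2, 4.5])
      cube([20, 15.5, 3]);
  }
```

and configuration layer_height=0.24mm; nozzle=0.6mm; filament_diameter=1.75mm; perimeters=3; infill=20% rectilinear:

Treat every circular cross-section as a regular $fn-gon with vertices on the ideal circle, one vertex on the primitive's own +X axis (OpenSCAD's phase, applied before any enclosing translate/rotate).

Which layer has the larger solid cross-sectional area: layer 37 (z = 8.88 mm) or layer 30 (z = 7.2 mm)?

Layer 37 (z = 8.88): the cube (footprint 10×14) is included at this height (area 140.00 mm²); the r=5 cylinder at (11.5, 10.5) gives a regular 24-gon of circumradius 5 (constant along its height) (area = (24/2)·5.000²·sin(360°/24) = 77.65 mm²); the cube at (7, -2) is absent (z outside [4.5, 7.5]); Taking the union: the regions partially overlap — summed areas 217.65 mm² minus the doubly-counted overlap 22.65 mm² gives 195.00 mm² — area = 195.00 mm²; (rotated 15° about Z; rotation is an isometry so areas/perimeters/island counts are preserved). So its area = 195.00 mm². Layer 30 (z = 7.2): the cube (footprint 10×14) is included at this height (area 140.00 mm²); the cylinder at (11.5, 10.5) does not reach this height (z outside [8, 15.5]); the 20×15.5 cube at (7, -2) contributes its full rectangle (area 310.00 mm²); Combining (union): the regions partially overlap — summed areas 450.00 mm² minus the doubly-counted overlap 40.50 mm² gives 409.50 mm² — area = 409.50 mm²; (rotated 15° about Z; rotation is an isometry so areas/perimeters/island counts are preserved). So its area = 409.50 mm². Layer 30 is larger (409.50 vs 195.00 mm²).

layer 30 (z = 7.2 mm)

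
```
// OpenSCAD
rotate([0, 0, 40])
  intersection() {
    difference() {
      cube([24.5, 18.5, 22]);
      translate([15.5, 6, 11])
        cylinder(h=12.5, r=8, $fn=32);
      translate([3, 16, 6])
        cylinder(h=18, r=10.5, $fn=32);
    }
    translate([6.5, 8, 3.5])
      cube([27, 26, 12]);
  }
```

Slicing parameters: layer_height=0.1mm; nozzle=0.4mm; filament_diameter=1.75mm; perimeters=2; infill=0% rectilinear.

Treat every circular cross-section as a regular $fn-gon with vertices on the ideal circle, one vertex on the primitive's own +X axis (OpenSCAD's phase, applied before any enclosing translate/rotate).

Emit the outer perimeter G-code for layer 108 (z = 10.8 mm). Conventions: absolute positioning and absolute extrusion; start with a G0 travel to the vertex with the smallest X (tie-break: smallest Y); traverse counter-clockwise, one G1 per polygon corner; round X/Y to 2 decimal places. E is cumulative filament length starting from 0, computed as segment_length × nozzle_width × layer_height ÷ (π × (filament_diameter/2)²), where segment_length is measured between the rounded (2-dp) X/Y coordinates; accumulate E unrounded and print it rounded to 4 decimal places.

G0 X-1.81 Y22.63 Z10.80
G1 X-1.41 Y22.37 E0.0079
G1 X0.06 Y20.93 E0.0422
G1 X1.22 Y19.24 E0.0762
G1 X2.03 Y17.34 E0.1106
G1 X2.45 Y15.33 E0.1447
G1 X2.47 Y13.27 E0.1790
G1 X2.31 Y12.38 E0.1940
G1 X13.63 Y21.88 E0.4398
G1 X6.88 Y29.92 E0.6144
G1 X-1.81 Y22.63 E0.8030

At z = 10.8 mm: the 24.5×18.5 cube contributes its full rectangle; the cylinder at (15.5, 6) is not intersected at this z (z outside [11, 23.5]); the cylinder at (3, 16): section is a regular 32-gon, circumradius r=10.5; Taking the first minus the rest: starting from the 24.5×18.5 cube, the r=10.5 cylinder at (3, 16) partially overlaps it — only the 150.42 mm² overlap (of its 344.14 mm²) is removed, clipping the outline — 1 connected region; the cube at (6.5, 8) (footprint 27×26) is included at this height; After intersecting: the 27×26 cube at (6.5, 8) partially overlaps that combined region; clipping to the common part keeps 125.18 mm² — 1 connected region; (rotated 40° about Z; rotation is an isometry so areas/perimeters/island counts are preserved). The outline is a single polygon with 10 vertices. Extrusion per mm of travel: 0.4 × 0.1 / (π × 0.875²) = 0.016630. Accumulating E over each segment gives final E = 0.8030.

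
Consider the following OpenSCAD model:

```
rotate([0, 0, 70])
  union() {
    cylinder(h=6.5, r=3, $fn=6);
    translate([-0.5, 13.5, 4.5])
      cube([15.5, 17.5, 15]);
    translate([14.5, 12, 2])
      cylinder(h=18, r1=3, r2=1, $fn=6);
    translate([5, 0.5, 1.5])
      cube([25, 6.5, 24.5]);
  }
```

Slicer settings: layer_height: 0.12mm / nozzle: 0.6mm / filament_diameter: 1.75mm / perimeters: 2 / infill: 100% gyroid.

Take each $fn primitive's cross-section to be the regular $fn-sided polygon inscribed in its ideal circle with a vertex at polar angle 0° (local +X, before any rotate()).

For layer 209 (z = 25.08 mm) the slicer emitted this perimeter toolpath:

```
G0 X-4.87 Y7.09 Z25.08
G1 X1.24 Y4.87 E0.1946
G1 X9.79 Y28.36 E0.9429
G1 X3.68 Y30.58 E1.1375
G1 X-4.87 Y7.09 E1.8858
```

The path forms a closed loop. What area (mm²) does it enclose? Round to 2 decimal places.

Apply the shoelace formula to the sequence of (X, Y) vertices; enclosed area = 162.50 mm².

162.50 mm²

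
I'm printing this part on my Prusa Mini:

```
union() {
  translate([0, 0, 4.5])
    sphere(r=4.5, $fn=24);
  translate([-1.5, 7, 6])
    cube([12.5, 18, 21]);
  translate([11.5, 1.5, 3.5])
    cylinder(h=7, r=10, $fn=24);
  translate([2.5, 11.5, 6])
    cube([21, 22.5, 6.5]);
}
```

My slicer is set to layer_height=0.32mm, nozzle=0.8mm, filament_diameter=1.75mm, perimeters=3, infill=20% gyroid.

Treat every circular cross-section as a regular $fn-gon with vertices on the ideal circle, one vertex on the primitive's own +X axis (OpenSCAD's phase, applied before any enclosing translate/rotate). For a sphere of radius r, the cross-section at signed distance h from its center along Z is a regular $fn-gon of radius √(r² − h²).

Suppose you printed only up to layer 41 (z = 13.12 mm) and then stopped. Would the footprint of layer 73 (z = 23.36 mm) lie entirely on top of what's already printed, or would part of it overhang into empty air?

Compare the two slices. At z = 13.12: the sphere is absent (|z−center|=8.620 > r=4.5); the cube at (-1.5, 7) is present — its section is the full 12.5×18 rectangle (area 225.00 mm²); the cylinder at (11.5, 1.5) is absent (z outside [3.5, 10.5]); the cube at (2.5, 11.5) is absent (z outside [6, 12.5]); Taking the union: only the 12.5×18 cube at (-1.5, 7) is present, so the union is just that shape — area = 225.00 mm². At z = 23.36: the sphere does not reach this height (|z−center|=18.860 > r=4.5); the cube at (-1.5, 7) (footprint 12.5×18) is included at this height (area 225.00 mm²); the cylinder at (11.5, 1.5) is not intersected at this z (z outside [3.5, 10.5]); the cube at (2.5, 11.5) is not intersected at this z (z outside [6, 12.5]); Taking the union: only the 12.5×18 cube at (-1.5, 7) is present, so the union is just that shape — area = 225.00 mm². Checking containment: the cross-section at z = 23.36 is a subset of the cross-section at z = 13.12.

entirely on top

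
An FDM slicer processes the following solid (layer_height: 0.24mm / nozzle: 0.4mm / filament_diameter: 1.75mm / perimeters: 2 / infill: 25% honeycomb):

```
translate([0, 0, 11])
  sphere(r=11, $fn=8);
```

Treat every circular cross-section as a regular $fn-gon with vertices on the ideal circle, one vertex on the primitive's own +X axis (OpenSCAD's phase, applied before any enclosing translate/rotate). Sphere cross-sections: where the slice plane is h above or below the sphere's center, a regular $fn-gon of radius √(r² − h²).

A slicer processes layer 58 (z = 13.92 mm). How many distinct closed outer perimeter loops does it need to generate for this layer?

1

At z = 13.92 mm: the r=11 sphere contributes a regular 8-gon of circumradius √(11²−2.92²) = 10.605. The result has 1 disconnected region.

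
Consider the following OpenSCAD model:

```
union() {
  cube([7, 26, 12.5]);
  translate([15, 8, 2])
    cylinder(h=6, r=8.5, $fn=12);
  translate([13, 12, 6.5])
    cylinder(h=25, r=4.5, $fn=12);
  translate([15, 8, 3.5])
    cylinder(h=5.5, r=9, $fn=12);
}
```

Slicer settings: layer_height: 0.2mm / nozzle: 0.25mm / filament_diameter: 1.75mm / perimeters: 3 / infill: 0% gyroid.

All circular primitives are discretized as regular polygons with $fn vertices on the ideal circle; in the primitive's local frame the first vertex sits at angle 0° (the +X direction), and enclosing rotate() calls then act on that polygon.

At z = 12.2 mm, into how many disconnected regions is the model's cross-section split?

At z = 12.2 mm: the cube is present — its section is the full 7×26 rectangle; the cylinder at (15, 8) is not intersected at this z (z outside [2, 8]); the r=4.5 cylinder at (13, 12) contributes a regular 12-gon of circumradius 4.5; the cylinder at (15, 8) is not intersected at this z (z outside [3.5, 9]); Merging all regions: the 2 present regions are separate (no shared area or edge), so areas and boundary lengths simply add and each stays a separate island — 2 connected regions. The result has 2 disconnected regions.

2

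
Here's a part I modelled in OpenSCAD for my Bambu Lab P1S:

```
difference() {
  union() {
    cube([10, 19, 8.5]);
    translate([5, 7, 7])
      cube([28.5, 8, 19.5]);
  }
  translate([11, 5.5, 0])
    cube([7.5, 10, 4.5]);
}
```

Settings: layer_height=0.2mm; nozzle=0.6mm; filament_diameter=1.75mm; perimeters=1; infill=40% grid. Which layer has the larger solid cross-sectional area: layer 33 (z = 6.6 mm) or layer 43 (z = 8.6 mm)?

Layer 33 (z = 6.6): the 10×19 cube contributes its full rectangle (area 190.00 mm²); the cube at (5, 7) is not intersected at this z (z outside [7, 26.5]); Merging all regions: only the 10×19 cube is present, so the union is just that shape — area = 190.00 mm²; the cube at (11, 5.5) is absent (z outside [0, 4.5]); Subtracting the remaining from the first: none of the subtracted shapes is present at this height, so that combined region is unchanged — area = 190.00 mm². So its area = 190.00 mm². Layer 43 (z = 8.6): the cube is absent (z outside [0, 8.5]); the 28.5×8 cube at (5, 7) contributes its full rectangle (area 228.00 mm²); Merging all regions: only the 28.5×8 cube at (5, 7) is present, so the union is just that shape — area = 228.00 mm²; the cube at (11, 5.5) does not reach this height (z outside [0, 4.5]); Subtracting the remaining from the first: none of the subtracted shapes is present at this height, so that combined region is unchanged — area = 228.00 mm². So its area = 228.00 mm². Layer 43 is larger (228.00 vs 190.00 mm²).

layer 43 (z = 8.6 mm)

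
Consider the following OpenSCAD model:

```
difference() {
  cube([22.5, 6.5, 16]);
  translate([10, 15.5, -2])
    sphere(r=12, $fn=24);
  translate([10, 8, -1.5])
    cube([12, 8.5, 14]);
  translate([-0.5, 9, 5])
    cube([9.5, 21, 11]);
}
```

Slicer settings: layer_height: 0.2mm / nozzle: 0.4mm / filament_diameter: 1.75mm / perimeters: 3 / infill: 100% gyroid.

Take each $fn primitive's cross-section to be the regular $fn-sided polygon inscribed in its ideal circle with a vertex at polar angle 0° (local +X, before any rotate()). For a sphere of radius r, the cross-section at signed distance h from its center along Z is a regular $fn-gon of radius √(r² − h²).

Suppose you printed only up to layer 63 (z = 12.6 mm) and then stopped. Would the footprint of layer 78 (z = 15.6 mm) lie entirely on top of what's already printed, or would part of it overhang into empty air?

entirely on top

Compare the two slices. At z = 12.6: the cube (footprint 22.5×6.5) is included at this height (area 146.25 mm²); the sphere at (10, 15.5) does not reach this height (|z−center|=14.600 > r=12); the cube at (10, 8) does not reach this height (z outside [-1.5, 12.5]); the cube at (-0.5, 9) (footprint 9.5×21) is included at this height (area 199.50 mm²); Taking the first minus the rest: starting from the 22.5×6.5 cube (146.25 mm²), the 9.5×21 cube at (-0.5, 9) misses the remaining region (no effect) — area = 146.25 mm². At z = 15.6: the cube (footprint 22.5×6.5) is included at this height (area 146.25 mm²); the sphere at (10, 15.5) is not intersected at this z (|z−center|=17.600 > r=12); the cube at (10, 8) is absent (z outside [-1.5, 12.5]); the cube at (-0.5, 9) is present — its section is the full 9.5×21 rectangle (area 199.50 mm²); Taking the first minus the rest: starting from the 22.5×6.5 cube (146.25 mm²), the 9.5×21 cube at (-0.5, 9) misses the remaining region (no effect) — area = 146.25 mm². Checking containment: the cross-section at z = 15.6 is a subset of the cross-section at z = 12.6.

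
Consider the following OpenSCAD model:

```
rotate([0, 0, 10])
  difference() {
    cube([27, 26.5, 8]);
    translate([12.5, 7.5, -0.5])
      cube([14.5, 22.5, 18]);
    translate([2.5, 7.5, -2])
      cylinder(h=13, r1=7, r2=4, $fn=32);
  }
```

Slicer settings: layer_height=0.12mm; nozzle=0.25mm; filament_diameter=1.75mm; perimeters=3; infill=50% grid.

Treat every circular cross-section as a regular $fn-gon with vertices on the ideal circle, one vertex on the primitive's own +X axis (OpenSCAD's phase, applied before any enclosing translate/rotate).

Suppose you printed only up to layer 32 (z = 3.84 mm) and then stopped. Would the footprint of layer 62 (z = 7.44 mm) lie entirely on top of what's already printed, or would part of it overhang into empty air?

part overhangs

Compare the two slices. At z = 3.84: the 27×26.5 cube contributes its full rectangle (area 715.50 mm²); the 14.5×22.5 cube at (12.5, 7.5) contributes its full rectangle (area 326.25 mm²); the cone at (2.5, 7.5) contributes a regular 32-gon of circumradius 5.652 (interpolated between r1=7 and r2=4 at t=0.449) (area = (32/2)·5.652²·sin(360°/32) = 99.73 mm²); Subtracting the remaining from the first: starting from the 27×26.5 cube (715.50 mm²), the 14.5×22.5 cube at (12.5, 7.5) partially overlaps it — only the 275.50 mm² overlap (of its 326.25 mm²) is removed, clipping the outline; the cone at (2.5, 7.5) partially overlaps it — only the 77.08 mm² overlap (of its 99.73 mm²) is removed, clipping the outline — area = 362.92 mm²; (whole slice rotated 10° about Z — lengths, areas and connectivity unchanged). At z = 7.44: the cube is present — its section is the full 27×26.5 rectangle (area 715.50 mm²); the cube at (12.5, 7.5) is present — its section is the full 14.5×22.5 rectangle (area 326.25 mm²); the cone at (2.5, 7.5): at t=0.726 of its height the radius interpolates to r₁+(r₂−r₁)t = 4.822, giving a regular 32-gon of that circumradius (area = (32/2)·4.822²·sin(360°/32) = 72.56 mm²); Subtracting the remaining from the first: starting from the 27×26.5 cube (715.50 mm²), the 14.5×22.5 cube at (12.5, 7.5) partially overlaps it — only the 275.50 mm² overlap (of its 326.25 mm²) is removed, clipping the outline; the cone at (2.5, 7.5) partially overlaps it — only the 59.18 mm² overlap (of its 72.56 mm²) is removed, clipping the outline — area = 380.82 mm²; (rotated 10° about Z; rotation is an isometry so areas/perimeters/island counts are preserved). Checking containment: at z = 7.44 the cross-section extends beyond the z = 3.84 cross-section by about 17.91 mm².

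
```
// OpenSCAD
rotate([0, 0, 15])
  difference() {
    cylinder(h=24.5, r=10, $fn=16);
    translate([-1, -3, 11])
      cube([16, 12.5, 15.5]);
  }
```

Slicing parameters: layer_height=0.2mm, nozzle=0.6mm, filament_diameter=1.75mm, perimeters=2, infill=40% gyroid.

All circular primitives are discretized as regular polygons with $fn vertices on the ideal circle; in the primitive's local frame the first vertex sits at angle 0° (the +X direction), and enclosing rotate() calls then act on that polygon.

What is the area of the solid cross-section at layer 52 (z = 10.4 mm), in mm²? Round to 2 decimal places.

At z = 10.4 mm: the r=10 cylinder gives a regular 16-gon of circumradius 10 (constant along its height) (area = (16/2)·10.000²·sin(360°/16) = 306.15 mm²); the cube at (-1, -3) does not reach this height (z outside [11, 26.5]); After the difference (first − rest): none of the subtracted shapes is present at this height, so the r=10 cylinder is unchanged — area = 306.15 mm²; (whole slice rotated 15° about Z — lengths, areas and connectivity unchanged). Overall, the cross-section is a single solid region. Net area = 306.15 mm².

306.15 mm²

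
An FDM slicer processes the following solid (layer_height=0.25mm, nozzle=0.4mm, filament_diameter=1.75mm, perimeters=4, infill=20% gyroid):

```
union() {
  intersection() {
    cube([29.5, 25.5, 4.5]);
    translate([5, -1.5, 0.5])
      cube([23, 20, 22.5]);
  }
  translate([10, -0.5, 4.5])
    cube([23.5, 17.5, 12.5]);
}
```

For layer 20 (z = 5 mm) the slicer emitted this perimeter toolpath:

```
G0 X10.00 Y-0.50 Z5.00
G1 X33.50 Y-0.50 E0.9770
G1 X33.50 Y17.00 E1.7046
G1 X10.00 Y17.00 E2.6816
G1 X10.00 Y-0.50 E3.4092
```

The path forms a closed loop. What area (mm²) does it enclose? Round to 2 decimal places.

Apply the shoelace formula to the sequence of (X, Y) vertices; enclosed area = 411.25 mm².

411.25 mm²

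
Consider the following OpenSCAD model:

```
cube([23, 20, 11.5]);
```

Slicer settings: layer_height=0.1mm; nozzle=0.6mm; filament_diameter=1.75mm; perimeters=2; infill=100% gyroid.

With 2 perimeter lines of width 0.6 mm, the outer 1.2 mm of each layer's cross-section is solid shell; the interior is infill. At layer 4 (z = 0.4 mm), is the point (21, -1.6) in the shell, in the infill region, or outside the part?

At z = 0.4 mm: the cube (footprint 23×20) is included at this height. Overall, the cross-section is a single solid region. The nearest boundary edge runs (0.00, 0.00)→(23.00, 0.00); distance from the point to it = 1.60 mm. The point is not inside any of the regions above, so it lies outside the cross-section (1.60 mm from the nearest boundary).

outside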